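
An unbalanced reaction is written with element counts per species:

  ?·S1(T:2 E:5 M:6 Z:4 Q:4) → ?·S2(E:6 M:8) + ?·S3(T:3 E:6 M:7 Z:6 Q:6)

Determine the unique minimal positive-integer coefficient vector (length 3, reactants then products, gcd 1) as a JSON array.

Coefficients: [6, 1, 4]

T: 6·2 = 12 | 1·0+4·3 = 12
E: 6·5 = 30 | 1·6+4·6 = 30
M: 6·6 = 36 | 1·8+4·7 = 36
Z: 6·4 = 24 | 1·0+4·6 = 24
Q: 6·4 = 24 | 1·0+4·6 = 24
gcd(6,1,4) = 1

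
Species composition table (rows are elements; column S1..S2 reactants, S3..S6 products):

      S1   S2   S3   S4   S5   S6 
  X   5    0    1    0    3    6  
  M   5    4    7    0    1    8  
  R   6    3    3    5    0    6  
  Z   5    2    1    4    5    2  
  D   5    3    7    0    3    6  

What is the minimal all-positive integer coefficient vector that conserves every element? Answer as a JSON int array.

Coefficients: [5, 2, 1, 3, 2, 3]

X: 5·5+2·0 = 25 | 1·1+3·0+2·3+3·6 = 25
M: 5·5+2·4 = 33 | 1·7+3·0+2·1+3·8 = 33
R: 5·6+2·3 = 36 | 1·3+3·5+2·0+3·6 = 36
Z: 5·5+2·2 = 29 | 1·1+3·4+2·5+3·2 = 29
D: 5·5+2·3 = 31 | 1·7+3·0+2·3+3·6 = 31
gcd(5,2,1,3,2,3) = 1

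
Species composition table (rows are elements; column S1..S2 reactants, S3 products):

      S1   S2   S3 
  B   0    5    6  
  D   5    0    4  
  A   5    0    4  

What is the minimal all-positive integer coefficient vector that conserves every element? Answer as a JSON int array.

Coefficients: [4, 6, 5]

B: 4·0+6·5 = 30 | 5·6 = 30
D: 4·5+6·0 = 20 | 5·4 = 20
A: 4·5+6·0 = 20 | 5·4 = 20
gcd(4,6,5) = 1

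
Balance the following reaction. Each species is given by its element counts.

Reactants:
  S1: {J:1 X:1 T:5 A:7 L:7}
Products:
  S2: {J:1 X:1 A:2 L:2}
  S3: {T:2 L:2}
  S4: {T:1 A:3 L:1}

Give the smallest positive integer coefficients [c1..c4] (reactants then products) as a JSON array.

J: 3·1 = 3 | 3·1+5·0+5·0 = 3
X: 3·1 = 3 | 3·1+5·0+5·0 = 3
T: 3·5 = 15 | 3·0+5·2+5·1 = 15
A: 3·7 = 21 | 3·2+5·0+5·3 = 21
L: 3·7 = 21 | 3·2+5·2+5·1 = 21
gcd(3,3,5,5) = 1

Coefficients: [3, 3, 5, 5]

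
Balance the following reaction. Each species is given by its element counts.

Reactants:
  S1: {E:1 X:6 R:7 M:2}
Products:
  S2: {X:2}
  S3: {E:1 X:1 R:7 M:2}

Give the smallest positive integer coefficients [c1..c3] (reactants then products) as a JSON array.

E: 2·1 = 2 | 5·0+2·1 = 2
X: 2·6 = 12 | 5·2+2·1 = 12
R: 2·7 = 14 | 5·0+2·7 = 14
M: 2·2 = 4 | 5·0+2·2 = 4
gcd(2,5,2) = 1

Coefficients: [2, 5, 2]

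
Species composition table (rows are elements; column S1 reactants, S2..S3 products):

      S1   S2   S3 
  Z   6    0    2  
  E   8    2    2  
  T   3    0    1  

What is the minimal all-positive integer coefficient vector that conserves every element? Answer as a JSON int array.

Z: 1·6 = 6 | 1·0+3·2 = 6
E: 1·8 = 8 | 1·2+3·2 = 8
T: 1·3 = 3 | 1·0+3·1 = 3
gcd(1,1,3) = 1

Coefficients: [1, 1, 3]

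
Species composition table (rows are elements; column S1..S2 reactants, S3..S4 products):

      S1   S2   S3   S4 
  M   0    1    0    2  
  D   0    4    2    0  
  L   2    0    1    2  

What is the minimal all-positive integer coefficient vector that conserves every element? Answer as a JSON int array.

M: 3·0+2·1 = 2 | 4·0+1·2 = 2
D: 3·0+2·4 = 8 | 4·2+1·0 = 8
L: 3·2+2·0 = 6 | 4·1+1·2 = 6
gcd(3,2,4,1) = 1

Coefficients: [3, 2, 4, 1]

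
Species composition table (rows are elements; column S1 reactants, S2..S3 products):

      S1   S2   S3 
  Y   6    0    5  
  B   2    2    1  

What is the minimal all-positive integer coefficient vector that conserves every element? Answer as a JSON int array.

Coefficients: [5, 2, 6]

Y: 5·6 = 30 | 2·0+6·5 = 30
B: 5·2 = 10 | 2·2+6·1 = 10
gcd(5,2,6) = 1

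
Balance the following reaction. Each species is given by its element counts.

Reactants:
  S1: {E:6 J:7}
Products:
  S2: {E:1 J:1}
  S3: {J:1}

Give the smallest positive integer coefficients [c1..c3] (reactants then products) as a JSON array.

E: 1·6 = 6 | 6·1+1·0 = 6
J: 1·7 = 7 | 6·1+1·1 = 7
gcd(1,6,1) = 1

Coefficients: [1, 6, 1]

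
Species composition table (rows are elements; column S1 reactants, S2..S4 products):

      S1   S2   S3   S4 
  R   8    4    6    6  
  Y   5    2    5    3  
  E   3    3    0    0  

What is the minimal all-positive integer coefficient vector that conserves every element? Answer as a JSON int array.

Coefficients: [6, 6, 3, 1]

R: 6·8 = 48 | 6·4+3·6+1·6 = 48
Y: 6·5 = 30 | 6·2+3·5+1·3 = 30
E: 6·3 = 18 | 6·3+3·0+1·0 = 18
gcd(6,6,3,1) = 1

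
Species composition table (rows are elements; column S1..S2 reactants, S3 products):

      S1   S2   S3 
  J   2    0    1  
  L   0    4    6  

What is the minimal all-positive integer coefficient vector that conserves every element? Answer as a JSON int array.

J: 1·2+3·0 = 2 | 2·1 = 2
L: 1·0+3·4 = 12 | 2·6 = 12
gcd(1,3,2) = 1

Coefficients: [1, 3, 2]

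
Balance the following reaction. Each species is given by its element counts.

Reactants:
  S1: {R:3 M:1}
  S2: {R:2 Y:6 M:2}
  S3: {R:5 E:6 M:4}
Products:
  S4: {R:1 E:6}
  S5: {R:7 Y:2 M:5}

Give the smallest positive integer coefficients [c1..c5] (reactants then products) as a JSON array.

Coefficients: [6, 2, 5, 5, 6]

R: 6·3+2·2+5·5 = 47 | 5·1+6·7 = 47
E: 6·0+2·0+5·6 = 30 | 5·6+6·0 = 30
Y: 6·0+2·6+5·0 = 12 | 5·0+6·2 = 12
M: 6·1+2·2+5·4 = 30 | 5·0+6·5 = 30
gcd(6,2,5,5,6) = 1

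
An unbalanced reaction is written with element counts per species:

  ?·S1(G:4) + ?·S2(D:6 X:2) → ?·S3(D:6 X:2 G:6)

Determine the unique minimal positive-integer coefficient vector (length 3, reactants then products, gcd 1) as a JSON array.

D: 3·0+2·6 = 12 | 2·6 = 12
X: 3·0+2·2 = 4 | 2·2 = 4
G: 3·4+2·0 = 12 | 2·6 = 12
gcd(3,2,2) = 1

Coefficients: [3, 2, 2]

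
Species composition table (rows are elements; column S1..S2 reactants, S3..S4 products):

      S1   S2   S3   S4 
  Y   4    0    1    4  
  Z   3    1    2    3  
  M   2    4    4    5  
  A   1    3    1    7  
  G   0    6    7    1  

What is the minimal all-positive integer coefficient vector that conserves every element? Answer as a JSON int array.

Y: 3·4+5·0 = 12 | 4·1+2·4 = 12
Z: 3·3+5·1 = 14 | 4·2+2·3 = 14
M: 3·2+5·4 = 26 | 4·4+2·5 = 26
A: 3·1+5·3 = 18 | 4·1+2·7 = 18
G: 3·0+5·6 = 30 | 4·7+2·1 = 30
gcd(3,5,4,2) = 1

Coefficients: [3, 5, 4, 2]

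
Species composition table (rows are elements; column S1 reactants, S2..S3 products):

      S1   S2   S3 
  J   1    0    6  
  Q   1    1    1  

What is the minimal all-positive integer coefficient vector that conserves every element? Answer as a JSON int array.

Coefficients: [6, 5, 1]

J: 6·1 = 6 | 5·0+1·6 = 6
Q: 6·1 = 6 | 5·1+1·1 = 6
gcd(6,5,1) = 1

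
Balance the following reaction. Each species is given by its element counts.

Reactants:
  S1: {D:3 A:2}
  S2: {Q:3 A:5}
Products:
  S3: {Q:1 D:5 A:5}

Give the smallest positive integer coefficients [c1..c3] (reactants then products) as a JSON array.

Coefficients: [5, 1, 3]

Q: 5·0+1·3 = 3 | 3·1 = 3
D: 5·3+1·0 = 15 | 3·5 = 15
A: 5·2+1·5 = 15 | 3·5 = 15
gcd(5,1,3) = 1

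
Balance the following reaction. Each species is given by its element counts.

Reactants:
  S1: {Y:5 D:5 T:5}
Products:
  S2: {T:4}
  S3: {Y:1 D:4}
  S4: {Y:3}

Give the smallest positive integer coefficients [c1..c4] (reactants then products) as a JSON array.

Coefficients: [4, 5, 5, 5]

Y: 4·5 = 20 | 5·0+5·1+5·3 = 20
D: 4·5 = 20 | 5·0+5·4+5·0 = 20
T: 4·5 = 20 | 5·4+5·0+5·0 = 20
gcd(4,5,5,5) = 1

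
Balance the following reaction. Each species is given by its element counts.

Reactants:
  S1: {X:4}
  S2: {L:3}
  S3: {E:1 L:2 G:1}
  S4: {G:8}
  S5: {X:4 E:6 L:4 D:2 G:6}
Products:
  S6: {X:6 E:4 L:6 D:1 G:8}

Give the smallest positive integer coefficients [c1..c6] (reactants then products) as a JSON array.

X: 6·4+4·0+6·0+3·0+3·4 = 36 | 6·6 = 36
E: 6·0+4·0+6·1+3·0+3·6 = 24 | 6·4 = 24
L: 6·0+4·3+6·2+3·0+3·4 = 36 | 6·6 = 36
D: 6·0+4·0+6·0+3·0+3·2 = 6 | 6·1 = 6
G: 6·0+4·0+6·1+3·8+3·6 = 48 | 6·8 = 48
gcd(6,4,6,3,3,6) = 1

Coefficients: [6, 4, 6, 3, 3, 6]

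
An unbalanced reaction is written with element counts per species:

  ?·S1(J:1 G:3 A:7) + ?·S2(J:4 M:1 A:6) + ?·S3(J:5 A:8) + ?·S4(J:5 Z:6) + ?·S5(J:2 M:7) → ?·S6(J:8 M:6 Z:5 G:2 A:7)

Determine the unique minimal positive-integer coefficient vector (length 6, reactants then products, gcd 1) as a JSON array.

Coefficients: [4, 1, 1, 5, 5, 6]

J: 4·1+1·4+1·5+5·5+5·2 = 48 | 6·8 = 48
M: 4·0+1·1+1·0+5·0+5·7 = 36 | 6·6 = 36
Z: 4·0+1·0+1·0+5·6+5·0 = 30 | 6·5 = 30
G: 4·3+1·0+1·0+5·0+5·0 = 12 | 6·2 = 12
A: 4·7+1·6+1·8+5·0+5·0 = 42 | 6·7 = 42
gcd(4,1,1,5,5,6) = 1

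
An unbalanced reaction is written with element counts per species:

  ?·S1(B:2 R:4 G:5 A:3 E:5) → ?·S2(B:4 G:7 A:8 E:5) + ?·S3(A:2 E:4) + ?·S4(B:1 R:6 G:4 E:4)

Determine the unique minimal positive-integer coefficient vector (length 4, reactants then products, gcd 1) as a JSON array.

Coefficients: [6, 2, 1, 4]

B: 6·2 = 12 | 2·4+1·0+4·1 = 12
R: 6·4 = 24 | 2·0+1·0+4·6 = 24
G: 6·5 = 30 | 2·7+1·0+4·4 = 30
A: 6·3 = 18 | 2·8+1·2+4·0 = 18
E: 6·5 = 30 | 2·5+1·4+4·4 = 30
gcd(6,2,1,4) = 1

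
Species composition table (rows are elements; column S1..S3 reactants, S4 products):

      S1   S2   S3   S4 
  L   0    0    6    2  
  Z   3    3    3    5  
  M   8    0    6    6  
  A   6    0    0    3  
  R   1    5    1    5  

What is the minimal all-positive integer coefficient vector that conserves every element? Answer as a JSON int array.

L: 3·0+5·0+2·6 = 12 | 6·2 = 12
Z: 3·3+5·3+2·3 = 30 | 6·5 = 30
M: 3·8+5·0+2·6 = 36 | 6·6 = 36
A: 3·6+5·0+2·0 = 18 | 6·3 = 18
R: 3·1+5·5+2·1 = 30 | 6·5 = 30
gcd(3,5,2,6) = 1

Coefficients: [3, 5, 2, 6]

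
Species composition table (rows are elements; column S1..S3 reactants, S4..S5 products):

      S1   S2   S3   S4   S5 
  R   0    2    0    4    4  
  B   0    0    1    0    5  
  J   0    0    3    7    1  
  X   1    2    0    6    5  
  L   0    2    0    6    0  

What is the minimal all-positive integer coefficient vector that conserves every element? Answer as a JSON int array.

R: 5·0+6·2+5·0 = 12 | 2·4+1·4 = 12
B: 5·0+6·0+5·1 = 5 | 2·0+1·5 = 5
J: 5·0+6·0+5·3 = 15 | 2·7+1·1 = 15
X: 5·1+6·2+5·0 = 17 | 2·6+1·5 = 17
L: 5·0+6·2+5·0 = 12 | 2·6+1·0 = 12
gcd(5,6,5,2,1) = 1

Coefficients: [5, 6, 5, 2, 1]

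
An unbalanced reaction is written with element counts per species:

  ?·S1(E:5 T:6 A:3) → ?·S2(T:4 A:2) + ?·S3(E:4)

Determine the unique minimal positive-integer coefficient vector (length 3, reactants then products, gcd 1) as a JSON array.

Coefficients: [4, 6, 5]

E: 4·5 = 20 | 6·0+5·4 = 20
T: 4·6 = 24 | 6·4+5·0 = 24
A: 4·3 = 12 | 6·2+5·0 = 12
gcd(4,6,5) = 1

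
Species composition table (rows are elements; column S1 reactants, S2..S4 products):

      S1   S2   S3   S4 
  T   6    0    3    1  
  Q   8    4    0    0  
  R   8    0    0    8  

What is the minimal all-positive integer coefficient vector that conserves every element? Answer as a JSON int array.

T: 3·6 = 18 | 6·0+5·3+3·1 = 18
Q: 3·8 = 24 | 6·4+5·0+3·0 = 24
R: 3·8 = 24 | 6·0+5·0+3·8 = 24
gcd(3,6,5,3) = 1

Coefficients: [3, 6, 5, 3]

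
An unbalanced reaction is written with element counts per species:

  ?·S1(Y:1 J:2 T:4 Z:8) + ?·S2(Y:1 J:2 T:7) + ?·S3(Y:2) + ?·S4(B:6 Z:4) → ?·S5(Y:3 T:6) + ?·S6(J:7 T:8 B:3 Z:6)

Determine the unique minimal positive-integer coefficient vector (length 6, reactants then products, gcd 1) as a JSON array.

Y: 1·1+6·1+4·2+1·0 = 15 | 5·3+2·0 = 15
J: 1·2+6·2+4·0+1·0 = 14 | 5·0+2·7 = 14
T: 1·4+6·7+4·0+1·0 = 46 | 5·6+2·8 = 46
B: 1·0+6·0+4·0+1·6 = 6 | 5·0+2·3 = 6
Z: 1·8+6·0+4·0+1·4 = 12 | 5·0+2·6 = 12
gcd(1,6,4,1,5,2) = 1

Coefficients: [1, 6, 4, 1, 5, 2]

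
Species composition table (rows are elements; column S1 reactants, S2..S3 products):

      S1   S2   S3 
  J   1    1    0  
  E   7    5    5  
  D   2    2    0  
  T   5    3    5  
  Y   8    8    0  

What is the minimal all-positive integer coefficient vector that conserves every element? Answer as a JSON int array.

J: 5·1 = 5 | 5·1+2·0 = 5
E: 5·7 = 35 | 5·5+2·5 = 35
D: 5·2 = 10 | 5·2+2·0 = 10
T: 5·5 = 25 | 5·3+2·5 = 25
Y: 5·8 = 40 | 5·8+2·0 = 40
gcd(5,5,2) = 1

Coefficients: [5, 5, 2]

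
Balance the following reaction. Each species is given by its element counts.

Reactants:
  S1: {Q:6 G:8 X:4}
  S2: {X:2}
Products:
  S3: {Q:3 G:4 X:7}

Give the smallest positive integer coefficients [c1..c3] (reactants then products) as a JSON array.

Coefficients: [1, 5, 2]

Q: 1·6+5·0 = 6 | 2·3 = 6
G: 1·8+5·0 = 8 | 2·4 = 8
X: 1·4+5·2 = 14 | 2·7 = 14
gcd(1,5,2) = 1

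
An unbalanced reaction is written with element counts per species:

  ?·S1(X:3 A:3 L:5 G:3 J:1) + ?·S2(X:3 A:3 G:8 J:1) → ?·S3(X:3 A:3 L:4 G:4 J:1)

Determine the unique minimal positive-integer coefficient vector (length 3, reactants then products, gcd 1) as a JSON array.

Coefficients: [4, 1, 5]

X: 4·3+1·3 = 15 | 5·3 = 15
A: 4·3+1·3 = 15 | 5·3 = 15
L: 4·5+1·0 = 20 | 5·4 = 20
G: 4·3+1·8 = 20 | 5·4 = 20
J: 4·1+1·1 = 5 | 5·1 = 5
gcd(4,1,5) = 1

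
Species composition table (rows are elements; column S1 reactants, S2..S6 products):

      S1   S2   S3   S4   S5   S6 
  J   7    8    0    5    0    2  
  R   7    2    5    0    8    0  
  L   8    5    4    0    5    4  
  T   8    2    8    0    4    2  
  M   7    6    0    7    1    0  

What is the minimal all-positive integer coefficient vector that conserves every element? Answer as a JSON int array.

J: 5·7 = 35 | 2·8+3·0+3·5+2·0+2·2 = 35
R: 5·7 = 35 | 2·2+3·5+3·0+2·8+2·0 = 35
L: 5·8 = 40 | 2·5+3·4+3·0+2·5+2·4 = 40
T: 5·8 = 40 | 2·2+3·8+3·0+2·4+2·2 = 40
M: 5·7 = 35 | 2·6+3·0+3·7+2·1+2·0 = 35
gcd(5,2,3,3,2,2) = 1

Coefficients: [5, 2, 3, 3, 2, 2]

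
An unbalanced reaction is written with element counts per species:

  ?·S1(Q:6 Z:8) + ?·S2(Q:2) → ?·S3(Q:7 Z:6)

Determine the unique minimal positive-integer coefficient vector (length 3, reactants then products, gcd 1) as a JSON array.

Coefficients: [3, 5, 4]

Q: 3·6+5·2 = 28 | 4·7 = 28
Z: 3·8+5·0 = 24 | 4·6 = 24
gcd(3,5,4) = 1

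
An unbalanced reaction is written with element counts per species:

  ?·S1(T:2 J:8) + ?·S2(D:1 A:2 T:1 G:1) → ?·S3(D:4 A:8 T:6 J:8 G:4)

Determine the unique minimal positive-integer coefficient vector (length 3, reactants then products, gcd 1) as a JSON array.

D: 1·0+4·1 = 4 | 1·4 = 4
A: 1·0+4·2 = 8 | 1·8 = 8
T: 1·2+4·1 = 6 | 1·6 = 6
J: 1·8+4·0 = 8 | 1·8 = 8
G: 1·0+4·1 = 4 | 1·4 = 4
gcd(1,4,1) = 1

Coefficients: [1, 4, 1]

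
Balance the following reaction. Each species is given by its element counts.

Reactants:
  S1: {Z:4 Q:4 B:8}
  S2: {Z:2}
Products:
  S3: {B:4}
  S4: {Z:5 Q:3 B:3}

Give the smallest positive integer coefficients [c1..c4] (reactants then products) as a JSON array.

Coefficients: [3, 4, 3, 4]

Z: 3·4+4·2 = 20 | 3·0+4·5 = 20
Q: 3·4+4·0 = 12 | 3·0+4·3 = 12
B: 3·8+4·0 = 24 | 3·4+4·3 = 24
gcd(3,4,3,4) = 1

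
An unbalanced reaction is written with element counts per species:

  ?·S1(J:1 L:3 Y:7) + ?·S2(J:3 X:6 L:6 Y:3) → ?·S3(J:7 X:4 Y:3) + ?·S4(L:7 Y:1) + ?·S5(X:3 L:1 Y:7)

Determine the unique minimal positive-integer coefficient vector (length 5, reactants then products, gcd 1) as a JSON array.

J: 6·1+5·3 = 21 | 3·7+6·0+6·0 = 21
X: 6·0+5·6 = 30 | 3·4+6·0+6·3 = 30
L: 6·3+5·6 = 48 | 3·0+6·7+6·1 = 48
Y: 6·7+5·3 = 57 | 3·3+6·1+6·7 = 57
gcd(6,5,3,6,6) = 1

Coefficients: [6, 5, 3, 6, 6]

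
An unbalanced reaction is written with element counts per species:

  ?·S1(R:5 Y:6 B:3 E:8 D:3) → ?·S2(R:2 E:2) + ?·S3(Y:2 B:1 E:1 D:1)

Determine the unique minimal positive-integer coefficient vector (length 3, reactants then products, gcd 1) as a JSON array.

R: 2·5 = 10 | 5·2+6·0 = 10
Y: 2·6 = 12 | 5·0+6·2 = 12
B: 2·3 = 6 | 5·0+6·1 = 6
E: 2·8 = 16 | 5·2+6·1 = 16
D: 2·3 = 6 | 5·0+6·1 = 6
gcd(2,5,6) = 1

Coefficients: [2, 5, 6]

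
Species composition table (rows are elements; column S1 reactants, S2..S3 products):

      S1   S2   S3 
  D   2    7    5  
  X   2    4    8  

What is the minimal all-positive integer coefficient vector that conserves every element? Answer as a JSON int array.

Coefficients: [6, 1, 1]

D: 6·2 = 12 | 1·7+1·5 = 12
X: 6·2 = 12 | 1·4+1·8 = 12
gcd(6,1,1) = 1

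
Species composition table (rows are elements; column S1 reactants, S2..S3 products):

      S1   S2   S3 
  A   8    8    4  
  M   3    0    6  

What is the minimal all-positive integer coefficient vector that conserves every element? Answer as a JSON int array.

A: 4·8 = 32 | 3·8+2·4 = 32
M: 4·3 = 12 | 3·0+2·6 = 12
gcd(4,3,2) = 1

Coefficients: [4, 3, 2]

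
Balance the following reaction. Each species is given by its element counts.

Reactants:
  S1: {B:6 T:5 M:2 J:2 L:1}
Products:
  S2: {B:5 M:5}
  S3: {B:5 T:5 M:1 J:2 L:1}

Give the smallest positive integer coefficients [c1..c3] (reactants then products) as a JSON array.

Coefficients: [5, 1, 5]

B: 5·6 = 30 | 1·5+5·5 = 30
T: 5·5 = 25 | 1·0+5·5 = 25
M: 5·2 = 10 | 1·5+5·1 = 10
J: 5·2 = 10 | 1·0+5·2 = 10
L: 5·1 = 5 | 1·0+5·1 = 5
gcd(5,1,5) = 1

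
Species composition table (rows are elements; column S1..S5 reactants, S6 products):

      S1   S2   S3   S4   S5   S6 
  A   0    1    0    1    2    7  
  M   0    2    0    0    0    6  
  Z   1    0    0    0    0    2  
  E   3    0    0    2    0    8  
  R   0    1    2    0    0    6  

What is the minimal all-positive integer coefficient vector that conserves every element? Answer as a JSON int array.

A: 4·0+6·1+3·0+2·1+3·2 = 14 | 2·7 = 14
M: 4·0+6·2+3·0+2·0+3·0 = 12 | 2·6 = 12
Z: 4·1+6·0+3·0+2·0+3·0 = 4 | 2·2 = 4
E: 4·3+6·0+3·0+2·2+3·0 = 16 | 2·8 = 16
R: 4·0+6·1+3·2+2·0+3·0 = 12 | 2·6 = 12
gcd(4,6,3,2,3,2) = 1

Coefficients: [4, 6, 3, 2, 3, 2]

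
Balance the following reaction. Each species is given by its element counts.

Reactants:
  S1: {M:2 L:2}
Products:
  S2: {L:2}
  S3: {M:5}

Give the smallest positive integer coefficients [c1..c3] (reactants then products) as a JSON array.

Coefficients: [5, 5, 2]

M: 5·2 = 10 | 5·0+2·5 = 10
L: 5·2 = 10 | 5·2+2·0 = 10
gcd(5,5,2) = 1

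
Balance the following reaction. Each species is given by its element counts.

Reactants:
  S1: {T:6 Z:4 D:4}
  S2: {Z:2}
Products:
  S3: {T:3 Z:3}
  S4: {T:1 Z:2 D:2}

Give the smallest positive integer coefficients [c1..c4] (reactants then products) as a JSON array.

T: 3·6+6·0 = 18 | 4·3+6·1 = 18
Z: 3·4+6·2 = 24 | 4·3+6·2 = 24
D: 3·4+6·0 = 12 | 4·0+6·2 = 12
gcd(3,6,4,6) = 1

Coefficients: [3, 6, 4, 6]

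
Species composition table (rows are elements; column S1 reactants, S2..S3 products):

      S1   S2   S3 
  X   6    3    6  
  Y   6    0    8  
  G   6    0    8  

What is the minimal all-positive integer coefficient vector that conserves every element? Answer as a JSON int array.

X: 4·6 = 24 | 2·3+3·6 = 24
Y: 4·6 = 24 | 2·0+3·8 = 24
G: 4·6 = 24 | 2·0+3·8 = 24
gcd(4,2,3) = 1

Coefficients: [4, 2, 3]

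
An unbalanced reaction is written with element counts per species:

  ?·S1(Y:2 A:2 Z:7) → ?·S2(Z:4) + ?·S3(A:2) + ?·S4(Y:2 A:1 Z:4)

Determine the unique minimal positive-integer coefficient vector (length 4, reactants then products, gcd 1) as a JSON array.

Coefficients: [4, 3, 2, 4]

Y: 4·2 = 8 | 3·0+2·0+4·2 = 8
A: 4·2 = 8 | 3·0+2·2+4·1 = 8
Z: 4·7 = 28 | 3·4+2·0+4·4 = 28
gcd(4,3,2,4) = 1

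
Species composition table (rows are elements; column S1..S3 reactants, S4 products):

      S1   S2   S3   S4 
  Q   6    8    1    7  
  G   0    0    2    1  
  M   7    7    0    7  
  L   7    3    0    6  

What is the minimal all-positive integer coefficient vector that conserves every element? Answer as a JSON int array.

Coefficients: [3, 1, 2, 4]

Q: 3·6+1·8+2·1 = 28 | 4·7 = 28
G: 3·0+1·0+2·2 = 4 | 4·1 = 4
M: 3·7+1·7+2·0 = 28 | 4·7 = 28
L: 3·7+1·3+2·0 = 24 | 4·6 = 24
gcd(3,1,2,4) = 1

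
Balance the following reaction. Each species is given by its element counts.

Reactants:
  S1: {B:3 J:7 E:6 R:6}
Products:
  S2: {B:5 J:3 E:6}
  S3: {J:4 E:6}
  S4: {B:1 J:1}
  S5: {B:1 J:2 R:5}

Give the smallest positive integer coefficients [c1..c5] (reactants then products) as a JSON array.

B: 5·3 = 15 | 1·5+4·0+4·1+6·1 = 15
J: 5·7 = 35 | 1·3+4·4+4·1+6·2 = 35
E: 5·6 = 30 | 1·6+4·6+4·0+6·0 = 30
R: 5·6 = 30 | 1·0+4·0+4·0+6·5 = 30
gcd(5,1,4,4,6) = 1

Coefficients: [5, 1, 4, 4, 6]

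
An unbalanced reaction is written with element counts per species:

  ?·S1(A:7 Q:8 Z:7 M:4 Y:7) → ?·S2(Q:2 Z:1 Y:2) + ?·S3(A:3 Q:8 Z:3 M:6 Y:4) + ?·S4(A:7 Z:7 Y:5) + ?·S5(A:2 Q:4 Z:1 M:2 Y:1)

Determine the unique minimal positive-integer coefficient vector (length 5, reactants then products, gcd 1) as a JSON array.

Coefficients: [5, 4, 2, 3, 4]

A: 5·7 = 35 | 4·0+2·3+3·7+4·2 = 35
Q: 5·8 = 40 | 4·2+2·8+3·0+4·4 = 40
Z: 5·7 = 35 | 4·1+2·3+3·7+4·1 = 35
M: 5·4 = 20 | 4·0+2·6+3·0+4·2 = 20
Y: 5·7 = 35 | 4·2+2·4+3·5+4·1 = 35
gcd(5,4,2,3,4) = 1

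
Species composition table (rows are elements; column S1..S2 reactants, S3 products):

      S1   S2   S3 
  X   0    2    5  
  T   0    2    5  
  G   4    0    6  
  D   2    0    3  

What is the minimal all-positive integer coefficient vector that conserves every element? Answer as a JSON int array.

Coefficients: [3, 5, 2]

X: 3·0+5·2 = 10 | 2·5 = 10
T: 3·0+5·2 = 10 | 2·5 = 10
G: 3·4+5·0 = 12 | 2·6 = 12
D: 3·2+5·0 = 6 | 2·3 = 6
gcd(3,5,2) = 1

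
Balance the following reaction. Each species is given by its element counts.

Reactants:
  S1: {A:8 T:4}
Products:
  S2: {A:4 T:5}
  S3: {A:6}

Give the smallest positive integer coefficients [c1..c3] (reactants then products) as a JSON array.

A: 5·8 = 40 | 4·4+4·6 = 40
T: 5·4 = 20 | 4·5+4·0 = 20
gcd(5,4,4) = 1

Coefficients: [5, 4, 4]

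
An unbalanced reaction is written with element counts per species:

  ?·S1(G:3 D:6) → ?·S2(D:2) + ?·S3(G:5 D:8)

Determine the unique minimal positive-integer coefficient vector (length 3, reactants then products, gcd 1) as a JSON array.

Coefficients: [5, 3, 3]

G: 5·3 = 15 | 3·0+3·5 = 15
D: 5·6 = 30 | 3·2+3·8 = 30
gcd(5,3,3) = 1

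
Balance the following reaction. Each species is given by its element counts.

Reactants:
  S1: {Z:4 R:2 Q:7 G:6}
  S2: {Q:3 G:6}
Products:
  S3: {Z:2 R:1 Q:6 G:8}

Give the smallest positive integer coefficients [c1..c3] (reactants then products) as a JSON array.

Z: 3·4+5·0 = 12 | 6·2 = 12
R: 3·2+5·0 = 6 | 6·1 = 6
Q: 3·7+5·3 = 36 | 6·6 = 36
G: 3·6+5·6 = 48 | 6·8 = 48
gcd(3,5,6) = 1

Coefficients: [3, 5, 6]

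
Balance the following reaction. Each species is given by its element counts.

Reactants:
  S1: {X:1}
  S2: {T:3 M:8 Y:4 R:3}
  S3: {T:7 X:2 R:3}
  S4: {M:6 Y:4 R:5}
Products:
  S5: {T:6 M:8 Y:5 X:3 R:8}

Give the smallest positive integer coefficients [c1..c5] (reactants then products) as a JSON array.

T: 6·0+1·3+3·7+4·0 = 24 | 4·6 = 24
M: 6·0+1·8+3·0+4·6 = 32 | 4·8 = 32
Y: 6·0+1·4+3·0+4·4 = 20 | 4·5 = 20
X: 6·1+1·0+3·2+4·0 = 12 | 4·3 = 12
R: 6·0+1·3+3·3+4·5 = 32 | 4·8 = 32
gcd(6,1,3,4,4) = 1

Coefficients: [6, 1, 3, 4, 4]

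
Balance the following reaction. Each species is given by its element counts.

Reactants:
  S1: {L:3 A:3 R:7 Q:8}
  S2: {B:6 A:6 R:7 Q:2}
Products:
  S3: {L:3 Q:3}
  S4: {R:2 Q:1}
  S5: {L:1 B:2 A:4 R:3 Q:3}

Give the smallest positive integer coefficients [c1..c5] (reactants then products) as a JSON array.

Coefficients: [2, 1, 1, 6, 3]

L: 2·3+1·0 = 6 | 1·3+6·0+3·1 = 6
B: 2·0+1·6 = 6 | 1·0+6·0+3·2 = 6
A: 2·3+1·6 = 12 | 1·0+6·0+3·4 = 12
R: 2·7+1·7 = 21 | 1·0+6·2+3·3 = 21
Q: 2·8+1·2 = 18 | 1·3+6·1+3·3 = 18
gcd(2,1,1,6,3) = 1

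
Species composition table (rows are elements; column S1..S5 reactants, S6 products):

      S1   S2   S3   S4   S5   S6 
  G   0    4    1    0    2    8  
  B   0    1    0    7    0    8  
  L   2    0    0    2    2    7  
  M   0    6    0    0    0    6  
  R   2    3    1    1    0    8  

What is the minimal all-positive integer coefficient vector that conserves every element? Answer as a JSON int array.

G: 5·0+4·4+6·1+4·0+5·2 = 32 | 4·8 = 32
B: 5·0+4·1+6·0+4·7+5·0 = 32 | 4·8 = 32
L: 5·2+4·0+6·0+4·2+5·2 = 28 | 4·7 = 28
M: 5·0+4·6+6·0+4·0+5·0 = 24 | 4·6 = 24
R: 5·2+4·3+6·1+4·1+5·0 = 32 | 4·8 = 32
gcd(5,4,6,4,5,4) = 1

Coefficients: [5, 4, 6, 4, 5, 4]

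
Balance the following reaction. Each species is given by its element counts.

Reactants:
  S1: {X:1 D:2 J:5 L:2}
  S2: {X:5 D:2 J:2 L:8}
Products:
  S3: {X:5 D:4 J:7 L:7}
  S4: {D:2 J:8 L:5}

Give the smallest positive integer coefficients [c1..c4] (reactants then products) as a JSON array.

X: 5·1+2·5 = 15 | 3·5+1·0 = 15
D: 5·2+2·2 = 14 | 3·4+1·2 = 14
J: 5·5+2·2 = 29 | 3·7+1·8 = 29
L: 5·2+2·8 = 26 | 3·7+1·5 = 26
gcd(5,2,3,1) = 1

Coefficients: [5, 2, 3, 1]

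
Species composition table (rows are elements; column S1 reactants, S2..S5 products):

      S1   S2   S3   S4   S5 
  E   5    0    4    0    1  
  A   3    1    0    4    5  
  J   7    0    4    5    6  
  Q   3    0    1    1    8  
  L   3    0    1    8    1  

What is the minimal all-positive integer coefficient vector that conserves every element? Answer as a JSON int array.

E: 5·5 = 25 | 6·0+6·4+1·0+1·1 = 25
A: 5·3 = 15 | 6·1+6·0+1·4+1·5 = 15
J: 5·7 = 35 | 6·0+6·4+1·5+1·6 = 35
Q: 5·3 = 15 | 6·0+6·1+1·1+1·8 = 15
L: 5·3 = 15 | 6·0+6·1+1·8+1·1 = 15
gcd(5,6,6,1,1) = 1

Coefficients: [5, 6, 6, 1, 1]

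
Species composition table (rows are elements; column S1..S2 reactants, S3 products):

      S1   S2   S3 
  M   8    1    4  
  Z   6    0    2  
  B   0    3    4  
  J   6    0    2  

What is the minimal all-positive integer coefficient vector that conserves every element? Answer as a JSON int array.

M: 1·8+4·1 = 12 | 3·4 = 12
Z: 1·6+4·0 = 6 | 3·2 = 6
B: 1·0+4·3 = 12 | 3·4 = 12
J: 1·6+4·0 = 6 | 3·2 = 6
gcd(1,4,3) = 1

Coefficients: [1, 4, 3]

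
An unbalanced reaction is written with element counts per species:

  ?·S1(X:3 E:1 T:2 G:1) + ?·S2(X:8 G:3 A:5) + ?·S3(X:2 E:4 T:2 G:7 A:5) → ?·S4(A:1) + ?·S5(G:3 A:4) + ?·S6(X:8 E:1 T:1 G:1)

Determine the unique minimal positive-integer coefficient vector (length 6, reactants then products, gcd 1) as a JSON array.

Coefficients: [2, 5, 1, 6, 6, 6]

X: 2·3+5·8+1·2 = 48 | 6·0+6·0+6·8 = 48
E: 2·1+5·0+1·4 = 6 | 6·0+6·0+6·1 = 6
T: 2·2+5·0+1·2 = 6 | 6·0+6·0+6·1 = 6
G: 2·1+5·3+1·7 = 24 | 6·0+6·3+6·1 = 24
A: 2·0+5·5+1·5 = 30 | 6·1+6·4+6·0 = 30
gcd(2,5,1,6,6,6) = 1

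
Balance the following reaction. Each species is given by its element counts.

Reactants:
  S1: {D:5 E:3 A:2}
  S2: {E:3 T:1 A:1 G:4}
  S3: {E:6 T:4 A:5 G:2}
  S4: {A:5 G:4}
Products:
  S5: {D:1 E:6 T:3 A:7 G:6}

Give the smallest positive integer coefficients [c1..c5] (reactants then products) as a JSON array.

Coefficients: [1, 3, 3, 3, 5]

D: 1·5+3·0+3·0+3·0 = 5 | 5·1 = 5
E: 1·3+3·3+3·6+3·0 = 30 | 5·6 = 30
T: 1·0+3·1+3·4+3·0 = 15 | 5·3 = 15
A: 1·2+3·1+3·5+3·5 = 35 | 5·7 = 35
G: 1·0+3·4+3·2+3·4 = 30 | 5·6 = 30
gcd(1,3,3,3,5) = 1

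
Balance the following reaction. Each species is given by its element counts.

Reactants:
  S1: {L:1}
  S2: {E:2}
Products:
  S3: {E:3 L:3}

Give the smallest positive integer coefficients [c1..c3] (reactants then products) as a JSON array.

Coefficients: [6, 3, 2]

E: 6·0+3·2 = 6 | 2·3 = 6
L: 6·1+3·0 = 6 | 2·3 = 6
gcd(6,3,2) = 1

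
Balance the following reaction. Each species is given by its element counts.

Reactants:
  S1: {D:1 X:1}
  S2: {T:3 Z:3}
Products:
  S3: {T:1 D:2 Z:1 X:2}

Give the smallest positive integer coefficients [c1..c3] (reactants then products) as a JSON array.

Coefficients: [6, 1, 3]

T: 6·0+1·3 = 3 | 3·1 = 3
D: 6·1+1·0 = 6 | 3·2 = 6
Z: 6·0+1·3 = 3 | 3·1 = 3
X: 6·1+1·0 = 6 | 3·2 = 6
gcd(6,1,3) = 1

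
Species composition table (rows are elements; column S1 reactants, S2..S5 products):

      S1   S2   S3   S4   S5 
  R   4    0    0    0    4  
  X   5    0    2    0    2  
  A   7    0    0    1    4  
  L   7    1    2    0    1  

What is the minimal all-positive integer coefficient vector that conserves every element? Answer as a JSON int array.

R: 2·4 = 8 | 6·0+3·0+6·0+2·4 = 8
X: 2·5 = 10 | 6·0+3·2+6·0+2·2 = 10
A: 2·7 = 14 | 6·0+3·0+6·1+2·4 = 14
L: 2·7 = 14 | 6·1+3·2+6·0+2·1 = 14
gcd(2,6,3,6,2) = 1

Coefficients: [2, 6, 3, 6, 2]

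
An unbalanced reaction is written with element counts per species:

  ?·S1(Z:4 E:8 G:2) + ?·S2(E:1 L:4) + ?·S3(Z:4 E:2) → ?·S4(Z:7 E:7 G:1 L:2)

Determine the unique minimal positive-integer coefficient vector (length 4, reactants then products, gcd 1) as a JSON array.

Z: 2·4+2·0+5·4 = 28 | 4·7 = 28
E: 2·8+2·1+5·2 = 28 | 4·7 = 28
G: 2·2+2·0+5·0 = 4 | 4·1 = 4
L: 2·0+2·4+5·0 = 8 | 4·2 = 8
gcd(2,2,5,4) = 1

Coefficients: [2, 2, 5, 4]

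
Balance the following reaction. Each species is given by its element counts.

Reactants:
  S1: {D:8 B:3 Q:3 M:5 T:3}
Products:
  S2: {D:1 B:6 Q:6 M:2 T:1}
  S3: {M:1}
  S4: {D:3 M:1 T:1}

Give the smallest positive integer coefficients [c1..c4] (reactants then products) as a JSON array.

D: 2·8 = 16 | 1·1+3·0+5·3 = 16
B: 2·3 = 6 | 1·6+3·0+5·0 = 6
Q: 2·3 = 6 | 1·6+3·0+5·0 = 6
M: 2·5 = 10 | 1·2+3·1+5·1 = 10
T: 2·3 = 6 | 1·1+3·0+5·1 = 6
gcd(2,1,3,5) = 1

Coefficients: [2, 1, 3, 5]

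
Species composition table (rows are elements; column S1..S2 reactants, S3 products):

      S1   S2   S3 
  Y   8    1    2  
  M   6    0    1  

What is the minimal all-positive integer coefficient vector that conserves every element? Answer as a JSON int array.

Y: 1·8+4·1 = 12 | 6·2 = 12
M: 1·6+4·0 = 6 | 6·1 = 6
gcd(1,4,6) = 1

Coefficients: [1, 4, 6]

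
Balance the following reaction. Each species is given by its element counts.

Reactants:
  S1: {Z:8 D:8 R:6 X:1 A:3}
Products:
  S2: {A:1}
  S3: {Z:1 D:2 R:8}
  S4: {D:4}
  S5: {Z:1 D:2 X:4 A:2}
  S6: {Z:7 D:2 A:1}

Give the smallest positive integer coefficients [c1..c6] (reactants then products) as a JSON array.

Z: 4·8 = 32 | 6·0+3·1+4·0+1·1+4·7 = 32
D: 4·8 = 32 | 6·0+3·2+4·4+1·2+4·2 = 32
R: 4·6 = 24 | 6·0+3·8+4·0+1·0+4·0 = 24
X: 4·1 = 4 | 6·0+3·0+4·0+1·4+4·0 = 4
A: 4·3 = 12 | 6·1+3·0+4·0+1·2+4·1 = 12
gcd(4,6,3,4,1,4) = 1

Coefficients: [4, 6, 3, 4, 1, 4]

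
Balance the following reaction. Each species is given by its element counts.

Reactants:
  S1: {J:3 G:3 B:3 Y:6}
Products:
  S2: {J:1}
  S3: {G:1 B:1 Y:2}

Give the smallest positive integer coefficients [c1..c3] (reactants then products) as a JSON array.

Coefficients: [1, 3, 3]

J: 1·3 = 3 | 3·1+3·0 = 3
G: 1·3 = 3 | 3·0+3·1 = 3
B: 1·3 = 3 | 3·0+3·1 = 3
Y: 1·6 = 6 | 3·0+3·2 = 6
gcd(1,3,3) = 1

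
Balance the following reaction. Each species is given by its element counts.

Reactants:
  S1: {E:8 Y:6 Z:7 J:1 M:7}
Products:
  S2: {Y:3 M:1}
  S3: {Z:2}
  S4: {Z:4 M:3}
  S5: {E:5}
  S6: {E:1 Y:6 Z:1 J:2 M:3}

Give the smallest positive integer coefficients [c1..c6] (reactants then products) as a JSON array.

E: 4·8 = 32 | 4·0+1·0+6·0+6·5+2·1 = 32
Y: 4·6 = 24 | 4·3+1·0+6·0+6·0+2·6 = 24
Z: 4·7 = 28 | 4·0+1·2+6·4+6·0+2·1 = 28
J: 4·1 = 4 | 4·0+1·0+6·0+6·0+2·2 = 4
M: 4·7 = 28 | 4·1+1·0+6·3+6·0+2·3 = 28
gcd(4,4,1,6,6,2) = 1

Coefficients: [4, 4, 1, 6, 6, 2]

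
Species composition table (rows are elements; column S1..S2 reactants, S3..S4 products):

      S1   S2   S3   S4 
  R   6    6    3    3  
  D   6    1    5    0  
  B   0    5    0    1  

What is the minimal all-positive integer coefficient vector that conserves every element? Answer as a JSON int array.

Coefficients: [4, 1, 5, 5]

R: 4·6+1·6 = 30 | 5·3+5·3 = 30
D: 4·6+1·1 = 25 | 5·5+5·0 = 25
B: 4·0+1·5 = 5 | 5·0+5·1 = 5
gcd(4,1,5,5) = 1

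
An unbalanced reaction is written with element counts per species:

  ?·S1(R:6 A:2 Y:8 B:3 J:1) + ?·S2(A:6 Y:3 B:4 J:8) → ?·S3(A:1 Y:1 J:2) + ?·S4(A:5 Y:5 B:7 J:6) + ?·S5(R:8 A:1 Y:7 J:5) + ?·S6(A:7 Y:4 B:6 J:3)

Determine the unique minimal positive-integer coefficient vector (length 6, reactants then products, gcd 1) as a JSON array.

R: 4·6+5·0 = 24 | 4·0+2·0+3·8+3·0 = 24
A: 4·2+5·6 = 38 | 4·1+2·5+3·1+3·7 = 38
Y: 4·8+5·3 = 47 | 4·1+2·5+3·7+3·4 = 47
B: 4·3+5·4 = 32 | 4·0+2·7+3·0+3·6 = 32
J: 4·1+5·8 = 44 | 4·2+2·6+3·5+3·3 = 44
gcd(4,5,4,2,3,3) = 1

Coefficients: [4, 5, 4, 2, 3, 3]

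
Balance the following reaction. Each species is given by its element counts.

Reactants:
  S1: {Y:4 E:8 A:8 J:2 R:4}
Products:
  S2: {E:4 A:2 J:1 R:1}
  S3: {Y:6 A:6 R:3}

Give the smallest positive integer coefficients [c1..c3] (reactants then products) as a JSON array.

Y: 3·4 = 12 | 6·0+2·6 = 12
E: 3·8 = 24 | 6·4+2·0 = 24
A: 3·8 = 24 | 6·2+2·6 = 24
J: 3·2 = 6 | 6·1+2·0 = 6
R: 3·4 = 12 | 6·1+2·3 = 12
gcd(3,6,2) = 1

Coefficients: [3, 6, 2]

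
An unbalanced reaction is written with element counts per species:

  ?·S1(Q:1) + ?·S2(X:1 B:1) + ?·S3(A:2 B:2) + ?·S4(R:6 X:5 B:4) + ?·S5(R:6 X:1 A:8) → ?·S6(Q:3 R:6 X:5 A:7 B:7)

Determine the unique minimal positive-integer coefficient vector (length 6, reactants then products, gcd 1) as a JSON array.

Q: 6·1+4·0+3·0+1·0+1·0 = 6 | 2·3 = 6
R: 6·0+4·0+3·0+1·6+1·6 = 12 | 2·6 = 12
X: 6·0+4·1+3·0+1·5+1·1 = 10 | 2·5 = 10
A: 6·0+4·0+3·2+1·0+1·8 = 14 | 2·7 = 14
B: 6·0+4·1+3·2+1·4+1·0 = 14 | 2·7 = 14
gcd(6,4,3,1,1,2) = 1

Coefficients: [6, 4, 3, 1, 1, 2]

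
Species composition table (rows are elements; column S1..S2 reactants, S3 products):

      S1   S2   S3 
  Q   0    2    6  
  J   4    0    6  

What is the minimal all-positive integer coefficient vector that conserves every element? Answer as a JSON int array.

Q: 3·0+6·2 = 12 | 2·6 = 12
J: 3·4+6·0 = 12 | 2·6 = 12
gcd(3,6,2) = 1

Coefficients: [3, 6, 2]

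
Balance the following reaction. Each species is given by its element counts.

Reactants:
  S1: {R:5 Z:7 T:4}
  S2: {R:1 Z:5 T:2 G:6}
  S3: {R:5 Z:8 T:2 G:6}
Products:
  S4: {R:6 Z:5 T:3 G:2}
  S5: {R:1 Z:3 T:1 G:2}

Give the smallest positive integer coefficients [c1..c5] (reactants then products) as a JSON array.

Coefficients: [1, 1, 1, 1, 5]

R: 1·5+1·1+1·5 = 11 | 1·6+5·1 = 11
Z: 1·7+1·5+1·8 = 20 | 1·5+5·3 = 20
T: 1·4+1·2+1·2 = 8 | 1·3+5·1 = 8
G: 1·0+1·6+1·6 = 12 | 1·2+5·2 = 12
gcd(1,1,1,1,5) = 1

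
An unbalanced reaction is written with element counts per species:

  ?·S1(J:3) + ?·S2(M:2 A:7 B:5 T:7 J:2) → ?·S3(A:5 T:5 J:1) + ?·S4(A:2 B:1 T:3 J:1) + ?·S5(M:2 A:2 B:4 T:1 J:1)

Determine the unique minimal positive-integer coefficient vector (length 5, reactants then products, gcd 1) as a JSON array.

Coefficients: [1, 5, 3, 5, 5]

M: 1·0+5·2 = 10 | 3·0+5·0+5·2 = 10
A: 1·0+5·7 = 35 | 3·5+5·2+5·2 = 35
B: 1·0+5·5 = 25 | 3·0+5·1+5·4 = 25
T: 1·0+5·7 = 35 | 3·5+5·3+5·1 = 35
J: 1·3+5·2 = 13 | 3·1+5·1+5·1 = 13
gcd(1,5,3,5,5) = 1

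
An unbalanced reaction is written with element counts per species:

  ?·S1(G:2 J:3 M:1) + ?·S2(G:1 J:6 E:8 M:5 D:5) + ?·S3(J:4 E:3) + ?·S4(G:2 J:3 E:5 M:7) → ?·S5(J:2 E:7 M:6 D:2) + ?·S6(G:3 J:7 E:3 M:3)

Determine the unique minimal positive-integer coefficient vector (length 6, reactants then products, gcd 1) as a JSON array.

G: 3·2+2·1+4·0+5·2 = 18 | 5·0+6·3 = 18
J: 3·3+2·6+4·4+5·3 = 52 | 5·2+6·7 = 52
E: 3·0+2·8+4·3+5·5 = 53 | 5·7+6·3 = 53
M: 3·1+2·5+4·0+5·7 = 48 | 5·6+6·3 = 48
D: 3·0+2·5+4·0+5·0 = 10 | 5·2+6·0 = 10
gcd(3,2,4,5,5,6) = 1

Coefficients: [3, 2, 4, 5, 5, 6]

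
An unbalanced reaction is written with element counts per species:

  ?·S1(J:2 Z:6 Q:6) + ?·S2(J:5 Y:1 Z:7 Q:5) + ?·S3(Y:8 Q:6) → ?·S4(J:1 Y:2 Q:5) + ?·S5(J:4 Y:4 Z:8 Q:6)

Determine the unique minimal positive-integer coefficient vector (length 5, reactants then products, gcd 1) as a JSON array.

Coefficients: [2, 4, 3, 4, 5]

J: 2·2+4·5+3·0 = 24 | 4·1+5·4 = 24
Y: 2·0+4·1+3·8 = 28 | 4·2+5·4 = 28
Z: 2·6+4·7+3·0 = 40 | 4·0+5·8 = 40
Q: 2·6+4·5+3·6 = 50 | 4·5+5·6 = 50
gcd(2,4,3,4,5) = 1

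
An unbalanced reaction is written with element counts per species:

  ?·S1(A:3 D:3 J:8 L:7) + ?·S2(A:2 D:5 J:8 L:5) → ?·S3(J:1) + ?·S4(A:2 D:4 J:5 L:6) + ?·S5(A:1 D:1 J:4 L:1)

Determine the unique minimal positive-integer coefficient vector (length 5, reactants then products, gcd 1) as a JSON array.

A: 3·3+4·2 = 17 | 6·0+6·2+5·1 = 17
D: 3·3+4·5 = 29 | 6·0+6·4+5·1 = 29
J: 3·8+4·8 = 56 | 6·1+6·5+5·4 = 56
L: 3·7+4·5 = 41 | 6·0+6·6+5·1 = 41
gcd(3,4,6,6,5) = 1

Coefficients: [3, 4, 6, 6, 5]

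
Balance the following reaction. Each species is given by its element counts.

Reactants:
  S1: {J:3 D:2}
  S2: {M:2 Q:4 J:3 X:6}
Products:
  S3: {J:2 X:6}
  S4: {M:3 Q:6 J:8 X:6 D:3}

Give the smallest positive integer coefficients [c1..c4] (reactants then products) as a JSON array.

M: 3·0+3·2 = 6 | 1·0+2·3 = 6
Q: 3·0+3·4 = 12 | 1·0+2·6 = 12
J: 3·3+3·3 = 18 | 1·2+2·8 = 18
X: 3·0+3·6 = 18 | 1·6+2·6 = 18
D: 3·2+3·0 = 6 | 1·0+2·3 = 6
gcd(3,3,1,2) = 1

Coefficients: [3, 3, 1, 2]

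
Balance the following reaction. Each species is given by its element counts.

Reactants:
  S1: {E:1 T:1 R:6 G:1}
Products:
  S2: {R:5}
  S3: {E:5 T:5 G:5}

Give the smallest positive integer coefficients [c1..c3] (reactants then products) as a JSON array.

E: 5·1 = 5 | 6·0+1·5 = 5
T: 5·1 = 5 | 6·0+1·5 = 5
R: 5·6 = 30 | 6·5+1·0 = 30
G: 5·1 = 5 | 6·0+1·5 = 5
gcd(5,6,1) = 1

Coefficients: [5, 6, 1]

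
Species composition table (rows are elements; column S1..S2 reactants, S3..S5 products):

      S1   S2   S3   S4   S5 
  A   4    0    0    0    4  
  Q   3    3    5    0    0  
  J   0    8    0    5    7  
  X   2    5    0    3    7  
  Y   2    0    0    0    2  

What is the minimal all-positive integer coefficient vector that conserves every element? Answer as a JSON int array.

Coefficients: [1, 4, 3, 5, 1]

A: 1·4+4·0 = 4 | 3·0+5·0+1·4 = 4
Q: 1·3+4·3 = 15 | 3·5+5·0+1·0 = 15
J: 1·0+4·8 = 32 | 3·0+5·5+1·7 = 32
X: 1·2+4·5 = 22 | 3·0+5·3+1·7 = 22
Y: 1·2+4·0 = 2 | 3·0+5·0+1·2 = 2
gcd(1,4,3,5,1) = 1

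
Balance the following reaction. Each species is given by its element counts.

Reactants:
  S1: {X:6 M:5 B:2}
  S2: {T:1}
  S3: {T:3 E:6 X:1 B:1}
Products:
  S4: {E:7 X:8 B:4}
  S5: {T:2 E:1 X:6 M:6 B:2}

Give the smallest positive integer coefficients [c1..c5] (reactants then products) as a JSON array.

Coefficients: [6, 4, 2, 1, 5]

T: 6·0+4·1+2·3 = 10 | 1·0+5·2 = 10
E: 6·0+4·0+2·6 = 12 | 1·7+5·1 = 12
X: 6·6+4·0+2·1 = 38 | 1·8+5·6 = 38
M: 6·5+4·0+2·0 = 30 | 1·0+5·6 = 30
B: 6·2+4·0+2·1 = 14 | 1·4+5·2 = 14
gcd(6,4,2,1,5) = 1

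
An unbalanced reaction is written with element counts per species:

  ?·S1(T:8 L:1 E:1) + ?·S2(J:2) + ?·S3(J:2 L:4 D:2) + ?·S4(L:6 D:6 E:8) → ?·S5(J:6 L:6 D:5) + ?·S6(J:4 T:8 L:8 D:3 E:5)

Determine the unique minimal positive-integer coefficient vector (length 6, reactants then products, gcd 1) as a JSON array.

Coefficients: [2, 5, 5, 1, 2, 2]

J: 2·0+5·2+5·2+1·0 = 20 | 2·6+2·4 = 20
T: 2·8+5·0+5·0+1·0 = 16 | 2·0+2·8 = 16
L: 2·1+5·0+5·4+1·6 = 28 | 2·6+2·8 = 28
D: 2·0+5·0+5·2+1·6 = 16 | 2·5+2·3 = 16
E: 2·1+5·0+5·0+1·8 = 10 | 2·0+2·5 = 10
gcd(2,5,5,1,2,2) = 1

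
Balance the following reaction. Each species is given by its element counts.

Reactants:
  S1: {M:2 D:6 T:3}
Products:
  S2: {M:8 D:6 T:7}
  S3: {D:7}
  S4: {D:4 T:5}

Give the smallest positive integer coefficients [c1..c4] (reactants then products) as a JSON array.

Coefficients: [4, 1, 2, 1]

M: 4·2 = 8 | 1·8+2·0+1·0 = 8
D: 4·6 = 24 | 1·6+2·7+1·4 = 24
T: 4·3 = 12 | 1·7+2·0+1·5 = 12
gcd(4,1,2,1) = 1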